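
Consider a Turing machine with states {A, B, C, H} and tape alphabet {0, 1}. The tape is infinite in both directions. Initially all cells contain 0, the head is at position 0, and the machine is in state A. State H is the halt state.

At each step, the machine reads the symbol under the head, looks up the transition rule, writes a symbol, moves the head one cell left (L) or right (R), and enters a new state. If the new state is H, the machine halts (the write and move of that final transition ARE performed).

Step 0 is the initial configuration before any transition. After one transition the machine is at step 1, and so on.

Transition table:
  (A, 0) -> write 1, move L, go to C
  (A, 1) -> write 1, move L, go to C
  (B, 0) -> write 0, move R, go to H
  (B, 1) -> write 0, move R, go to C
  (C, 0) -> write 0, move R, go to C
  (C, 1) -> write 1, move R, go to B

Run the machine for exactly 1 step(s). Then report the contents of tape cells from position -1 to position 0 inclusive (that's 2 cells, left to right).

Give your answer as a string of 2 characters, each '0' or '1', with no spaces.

Answer: 01

Derivation:
Step 1: in state A at pos 0, read 0 -> (A,0)->write 1,move L,goto C. Now: state=C, head=-1, tape[-2..1]=0010 (head:  ^)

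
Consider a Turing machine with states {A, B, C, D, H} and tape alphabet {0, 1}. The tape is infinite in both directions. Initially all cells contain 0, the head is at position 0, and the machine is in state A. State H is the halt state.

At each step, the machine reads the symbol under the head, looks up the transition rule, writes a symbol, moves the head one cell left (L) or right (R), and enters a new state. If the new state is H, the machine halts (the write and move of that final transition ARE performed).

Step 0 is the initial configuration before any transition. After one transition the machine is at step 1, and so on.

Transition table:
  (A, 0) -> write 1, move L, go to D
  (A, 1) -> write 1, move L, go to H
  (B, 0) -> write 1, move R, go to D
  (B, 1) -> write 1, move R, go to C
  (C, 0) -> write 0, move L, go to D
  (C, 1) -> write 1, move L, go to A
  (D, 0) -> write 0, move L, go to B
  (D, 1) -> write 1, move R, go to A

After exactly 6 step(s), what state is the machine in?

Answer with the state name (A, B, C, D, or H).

Answer: D

Derivation:
Step 1: in state A at pos 0, read 0 -> (A,0)->write 1,move L,goto D. Now: state=D, head=-1, tape[-2..1]=0010 (head:  ^)
Step 2: in state D at pos -1, read 0 -> (D,0)->write 0,move L,goto B. Now: state=B, head=-2, tape[-3..1]=00010 (head:  ^)
Step 3: in state B at pos -2, read 0 -> (B,0)->write 1,move R,goto D. Now: state=D, head=-1, tape[-3..1]=01010 (head:   ^)
Step 4: in state D at pos -1, read 0 -> (D,0)->write 0,move L,goto B. Now: state=B, head=-2, tape[-3..1]=01010 (head:  ^)
Step 5: in state B at pos -2, read 1 -> (B,1)->write 1,move R,goto C. Now: state=C, head=-1, tape[-3..1]=01010 (head:   ^)
Step 6: in state C at pos -1, read 0 -> (C,0)->write 0,move L,goto D. Now: state=D, head=-2, tape[-3..1]=01010 (head:  ^)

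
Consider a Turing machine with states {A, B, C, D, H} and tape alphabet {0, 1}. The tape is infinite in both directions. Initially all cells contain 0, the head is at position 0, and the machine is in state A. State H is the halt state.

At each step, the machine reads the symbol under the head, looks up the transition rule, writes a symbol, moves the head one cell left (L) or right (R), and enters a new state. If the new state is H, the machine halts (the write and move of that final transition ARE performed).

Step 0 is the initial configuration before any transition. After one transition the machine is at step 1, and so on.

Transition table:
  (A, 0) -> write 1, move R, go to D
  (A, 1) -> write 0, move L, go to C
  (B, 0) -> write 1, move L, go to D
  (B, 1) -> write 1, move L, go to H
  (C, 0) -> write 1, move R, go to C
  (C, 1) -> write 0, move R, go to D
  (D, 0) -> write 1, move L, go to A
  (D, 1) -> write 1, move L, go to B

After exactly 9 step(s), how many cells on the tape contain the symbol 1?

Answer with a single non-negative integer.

Step 1: in state A at pos 0, read 0 -> (A,0)->write 1,move R,goto D. Now: state=D, head=1, tape[-1..2]=0100 (head:   ^)
Step 2: in state D at pos 1, read 0 -> (D,0)->write 1,move L,goto A. Now: state=A, head=0, tape[-1..2]=0110 (head:  ^)
Step 3: in state A at pos 0, read 1 -> (A,1)->write 0,move L,goto C. Now: state=C, head=-1, tape[-2..2]=00010 (head:  ^)
Step 4: in state C at pos -1, read 0 -> (C,0)->write 1,move R,goto C. Now: state=C, head=0, tape[-2..2]=01010 (head:   ^)
Step 5: in state C at pos 0, read 0 -> (C,0)->write 1,move R,goto C. Now: state=C, head=1, tape[-2..2]=01110 (head:    ^)
Step 6: in state C at pos 1, read 1 -> (C,1)->write 0,move R,goto D. Now: state=D, head=2, tape[-2..3]=011000 (head:     ^)
Step 7: in state D at pos 2, read 0 -> (D,0)->write 1,move L,goto A. Now: state=A, head=1, tape[-2..3]=011010 (head:    ^)
Step 8: in state A at pos 1, read 0 -> (A,0)->write 1,move R,goto D. Now: state=D, head=2, tape[-2..3]=011110 (head:     ^)
Step 9: in state D at pos 2, read 1 -> (D,1)->write 1,move L,goto B. Now: state=B, head=1, tape[-2..3]=011110 (head:    ^)
Cells containing 1 after step 9: {-1, 0, 1, 2} -> 4 cell(s)

Answer: 4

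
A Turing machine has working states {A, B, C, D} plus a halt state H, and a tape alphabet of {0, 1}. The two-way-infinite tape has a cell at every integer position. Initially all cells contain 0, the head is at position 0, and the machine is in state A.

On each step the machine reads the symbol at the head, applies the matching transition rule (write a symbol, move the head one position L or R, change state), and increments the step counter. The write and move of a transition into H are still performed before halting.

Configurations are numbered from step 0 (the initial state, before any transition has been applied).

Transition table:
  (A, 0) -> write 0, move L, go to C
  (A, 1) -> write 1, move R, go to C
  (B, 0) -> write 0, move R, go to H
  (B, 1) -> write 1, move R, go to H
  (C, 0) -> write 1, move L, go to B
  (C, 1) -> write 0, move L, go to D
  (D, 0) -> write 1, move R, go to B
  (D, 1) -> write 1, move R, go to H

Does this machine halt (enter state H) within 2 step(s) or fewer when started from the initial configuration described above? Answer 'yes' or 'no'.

Step 1: in state A at pos 0, read 0 -> (A,0)->write 0,move L,goto C. Now: state=C, head=-1, tape[-2..1]=0000 (head:  ^)
Step 2: in state C at pos -1, read 0 -> (C,0)->write 1,move L,goto B. Now: state=B, head=-2, tape[-3..1]=00100 (head:  ^)
After 2 step(s): state = B (not H) -> not halted within 2 -> no

Answer: no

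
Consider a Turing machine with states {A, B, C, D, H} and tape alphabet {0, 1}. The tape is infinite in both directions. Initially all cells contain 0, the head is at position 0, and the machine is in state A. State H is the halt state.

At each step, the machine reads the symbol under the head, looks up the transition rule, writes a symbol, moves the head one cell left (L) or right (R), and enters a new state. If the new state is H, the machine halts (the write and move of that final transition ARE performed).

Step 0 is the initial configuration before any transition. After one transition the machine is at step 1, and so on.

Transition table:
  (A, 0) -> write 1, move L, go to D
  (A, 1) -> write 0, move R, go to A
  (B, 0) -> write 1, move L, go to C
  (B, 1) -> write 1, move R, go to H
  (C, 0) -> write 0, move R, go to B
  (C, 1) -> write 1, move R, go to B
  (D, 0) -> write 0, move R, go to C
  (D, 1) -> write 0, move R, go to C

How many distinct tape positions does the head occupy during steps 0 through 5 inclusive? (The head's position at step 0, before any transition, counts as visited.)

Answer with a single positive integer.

Step 1: in state A at pos 0, read 0 -> (A,0)->write 1,move L,goto D. Now: state=D, head=-1, tape[-2..1]=0010 (head:  ^)
Step 2: in state D at pos -1, read 0 -> (D,0)->write 0,move R,goto C. Now: state=C, head=0, tape[-2..1]=0010 (head:   ^)
Step 3: in state C at pos 0, read 1 -> (C,1)->write 1,move R,goto B. Now: state=B, head=1, tape[-2..2]=00100 (head:    ^)
Step 4: in state B at pos 1, read 0 -> (B,0)->write 1,move L,goto C. Now: state=C, head=0, tape[-2..2]=00110 (head:   ^)
Step 5: in state C at pos 0, read 1 -> (C,1)->write 1,move R,goto B. Now: state=B, head=1, tape[-2..2]=00110 (head:    ^)
Head positions at steps 0..5: starting at 0, distinct positions visited = {-1, 0, 1} -> 3 position(s)

Answer: 3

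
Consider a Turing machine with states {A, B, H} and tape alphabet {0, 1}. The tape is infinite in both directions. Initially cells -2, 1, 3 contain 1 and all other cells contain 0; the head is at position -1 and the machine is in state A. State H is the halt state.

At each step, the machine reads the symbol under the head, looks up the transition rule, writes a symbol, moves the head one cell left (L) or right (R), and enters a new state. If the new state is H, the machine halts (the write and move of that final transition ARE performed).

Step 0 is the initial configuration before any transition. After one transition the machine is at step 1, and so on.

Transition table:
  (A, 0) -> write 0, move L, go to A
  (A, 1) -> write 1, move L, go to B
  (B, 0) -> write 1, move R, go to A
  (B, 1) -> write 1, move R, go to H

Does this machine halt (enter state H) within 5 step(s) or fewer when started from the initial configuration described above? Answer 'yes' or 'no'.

Step 1: in state A at pos -1, read 0 -> (A,0)->write 0,move L,goto A. Now: state=A, head=-2, tape[-3..4]=01001010 (head:  ^)
Step 2: in state A at pos -2, read 1 -> (A,1)->write 1,move L,goto B. Now: state=B, head=-3, tape[-4..4]=001001010 (head:  ^)
Step 3: in state B at pos -3, read 0 -> (B,0)->write 1,move R,goto A. Now: state=A, head=-2, tape[-4..4]=011001010 (head:   ^)
Step 4: in state A at pos -2, read 1 -> (A,1)->write 1,move L,goto B. Now: state=B, head=-3, tape[-4..4]=011001010 (head:  ^)
Step 5: in state B at pos -3, read 1 -> (B,1)->write 1,move R,goto H. Now: state=H, head=-2, tape[-4..4]=011001010 (head:   ^)
State H reached at step 5; 5 <= 5 -> yes

Answer: yes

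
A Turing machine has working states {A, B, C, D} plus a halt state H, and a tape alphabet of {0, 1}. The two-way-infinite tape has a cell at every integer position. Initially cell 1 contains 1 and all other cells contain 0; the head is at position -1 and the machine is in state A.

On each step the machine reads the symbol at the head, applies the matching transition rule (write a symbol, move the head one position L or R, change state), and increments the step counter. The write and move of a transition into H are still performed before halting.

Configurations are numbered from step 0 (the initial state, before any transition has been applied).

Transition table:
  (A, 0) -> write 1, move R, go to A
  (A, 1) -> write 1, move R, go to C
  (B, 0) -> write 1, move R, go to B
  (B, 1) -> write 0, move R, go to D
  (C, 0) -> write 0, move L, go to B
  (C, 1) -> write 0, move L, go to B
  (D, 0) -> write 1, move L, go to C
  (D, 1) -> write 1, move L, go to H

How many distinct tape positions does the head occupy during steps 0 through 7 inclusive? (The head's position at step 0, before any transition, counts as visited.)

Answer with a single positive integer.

Step 1: in state A at pos -1, read 0 -> (A,0)->write 1,move R,goto A. Now: state=A, head=0, tape[-2..2]=01010 (head:   ^)
Step 2: in state A at pos 0, read 0 -> (A,0)->write 1,move R,goto A. Now: state=A, head=1, tape[-2..2]=01110 (head:    ^)
Step 3: in state A at pos 1, read 1 -> (A,1)->write 1,move R,goto C. Now: state=C, head=2, tape[-2..3]=011100 (head:     ^)
Step 4: in state C at pos 2, read 0 -> (C,0)->write 0,move L,goto B. Now: state=B, head=1, tape[-2..3]=011100 (head:    ^)
Step 5: in state B at pos 1, read 1 -> (B,1)->write 0,move R,goto D. Now: state=D, head=2, tape[-2..3]=011000 (head:     ^)
Step 6: in state D at pos 2, read 0 -> (D,0)->write 1,move L,goto C. Now: state=C, head=1, tape[-2..3]=011010 (head:    ^)
Step 7: in state C at pos 1, read 0 -> (C,0)->write 0,move L,goto B. Now: state=B, head=0, tape[-2..3]=011010 (head:   ^)
Head positions at steps 0..7: starting at -1, distinct positions visited = {-1, 0, 1, 2} -> 4 position(s)

Answer: 4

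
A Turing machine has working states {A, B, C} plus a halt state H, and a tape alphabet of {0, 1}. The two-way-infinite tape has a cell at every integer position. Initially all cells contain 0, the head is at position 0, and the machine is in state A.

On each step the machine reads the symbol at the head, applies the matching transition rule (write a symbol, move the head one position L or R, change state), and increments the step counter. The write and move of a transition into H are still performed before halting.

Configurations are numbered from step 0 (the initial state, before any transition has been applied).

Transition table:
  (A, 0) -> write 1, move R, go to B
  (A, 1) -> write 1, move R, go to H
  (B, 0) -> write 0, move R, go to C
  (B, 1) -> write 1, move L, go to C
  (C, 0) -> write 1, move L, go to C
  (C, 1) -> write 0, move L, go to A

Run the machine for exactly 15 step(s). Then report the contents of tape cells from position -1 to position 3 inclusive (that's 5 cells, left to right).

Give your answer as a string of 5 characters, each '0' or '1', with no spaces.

Answer: 11111

Derivation:
Step 1: in state A at pos 0, read 0 -> (A,0)->write 1,move R,goto B. Now: state=B, head=1, tape[-1..2]=0100 (head:   ^)
Step 2: in state B at pos 1, read 0 -> (B,0)->write 0,move R,goto C. Now: state=C, head=2, tape[-1..3]=01000 (head:    ^)
Step 3: in state C at pos 2, read 0 -> (C,0)->write 1,move L,goto C. Now: state=C, head=1, tape[-1..3]=01010 (head:   ^)
Step 4: in state C at pos 1, read 0 -> (C,0)->write 1,move L,goto C. Now: state=C, head=0, tape[-1..3]=01110 (head:  ^)
Step 5: in state C at pos 0, read 1 -> (C,1)->write 0,move L,goto A. Now: state=A, head=-1, tape[-2..3]=000110 (head:  ^)
Step 6: in state A at pos -1, read 0 -> (A,0)->write 1,move R,goto B. Now: state=B, head=0, tape[-2..3]=010110 (head:   ^)
Step 7: in state B at pos 0, read 0 -> (B,0)->write 0,move R,goto C. Now: state=C, head=1, tape[-2..3]=010110 (head:    ^)
Step 8: in state C at pos 1, read 1 -> (C,1)->write 0,move L,goto A. Now: state=A, head=0, tape[-2..3]=010010 (head:   ^)
Step 9: in state A at pos 0, read 0 -> (A,0)->write 1,move R,goto B. Now: state=B, head=1, tape[-2..3]=011010 (head:    ^)
Step 10: in state B at pos 1, read 0 -> (B,0)->write 0,move R,goto C. Now: state=C, head=2, tape[-2..3]=011010 (head:     ^)
Step 11: in state C at pos 2, read 1 -> (C,1)->write 0,move L,goto A. Now: state=A, head=1, tape[-2..3]=011000 (head:    ^)
Step 12: in state A at pos 1, read 0 -> (A,0)->write 1,move R,goto B. Now: state=B, head=2, tape[-2..3]=011100 (head:     ^)
Step 13: in state B at pos 2, read 0 -> (B,0)->write 0,move R,goto C. Now: state=C, head=3, tape[-2..4]=0111000 (head:      ^)
Step 14: in state C at pos 3, read 0 -> (C,0)->write 1,move L,goto C. Now: state=C, head=2, tape[-2..4]=0111010 (head:     ^)
Step 15: in state C at pos 2, read 0 -> (C,0)->write 1,move L,goto C. Now: state=C, head=1, tape[-2..4]=0111110 (head:    ^)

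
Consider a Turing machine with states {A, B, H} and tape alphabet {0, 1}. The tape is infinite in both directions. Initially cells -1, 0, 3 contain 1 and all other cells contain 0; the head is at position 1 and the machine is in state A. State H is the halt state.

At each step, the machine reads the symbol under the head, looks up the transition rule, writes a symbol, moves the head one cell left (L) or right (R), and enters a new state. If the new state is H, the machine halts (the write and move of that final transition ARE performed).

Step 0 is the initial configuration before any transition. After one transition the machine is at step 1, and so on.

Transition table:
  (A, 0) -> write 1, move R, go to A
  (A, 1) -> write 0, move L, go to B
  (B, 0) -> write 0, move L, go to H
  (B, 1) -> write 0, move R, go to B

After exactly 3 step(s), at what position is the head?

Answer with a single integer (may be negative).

Step 1: in state A at pos 1, read 0 -> (A,0)->write 1,move R,goto A. Now: state=A, head=2, tape[-2..4]=0111010 (head:     ^)
Step 2: in state A at pos 2, read 0 -> (A,0)->write 1,move R,goto A. Now: state=A, head=3, tape[-2..4]=0111110 (head:      ^)
Step 3: in state A at pos 3, read 1 -> (A,1)->write 0,move L,goto B. Now: state=B, head=2, tape[-2..4]=0111100 (head:     ^)

Answer: 2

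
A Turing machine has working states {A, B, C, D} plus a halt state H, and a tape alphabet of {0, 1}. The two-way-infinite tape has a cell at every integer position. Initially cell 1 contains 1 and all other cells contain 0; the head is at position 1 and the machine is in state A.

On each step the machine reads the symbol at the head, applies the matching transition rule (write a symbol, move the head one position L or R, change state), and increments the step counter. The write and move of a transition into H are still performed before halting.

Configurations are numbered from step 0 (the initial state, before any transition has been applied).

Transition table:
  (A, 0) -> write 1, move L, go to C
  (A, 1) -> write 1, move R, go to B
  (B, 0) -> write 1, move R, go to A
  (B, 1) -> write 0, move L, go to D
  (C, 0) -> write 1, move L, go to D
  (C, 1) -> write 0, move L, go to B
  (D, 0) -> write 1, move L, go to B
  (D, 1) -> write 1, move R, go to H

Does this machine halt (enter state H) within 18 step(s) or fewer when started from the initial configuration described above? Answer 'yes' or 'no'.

Step 1: in state A at pos 1, read 1 -> (A,1)->write 1,move R,goto B. Now: state=B, head=2, tape[0..3]=0100 (head:   ^)
Step 2: in state B at pos 2, read 0 -> (B,0)->write 1,move R,goto A. Now: state=A, head=3, tape[0..4]=01100 (head:    ^)
Step 3: in state A at pos 3, read 0 -> (A,0)->write 1,move L,goto C. Now: state=C, head=2, tape[0..4]=01110 (head:   ^)
Step 4: in state C at pos 2, read 1 -> (C,1)->write 0,move L,goto B. Now: state=B, head=1, tape[0..4]=01010 (head:  ^)
Step 5: in state B at pos 1, read 1 -> (B,1)->write 0,move L,goto D. Now: state=D, head=0, tape[-1..4]=000010 (head:  ^)
Step 6: in state D at pos 0, read 0 -> (D,0)->write 1,move L,goto B. Now: state=B, head=-1, tape[-2..4]=0010010 (head:  ^)
Step 7: in state B at pos -1, read 0 -> (B,0)->write 1,move R,goto A. Now: state=A, head=0, tape[-2..4]=0110010 (head:   ^)
Step 8: in state A at pos 0, read 1 -> (A,1)->write 1,move R,goto B. Now: state=B, head=1, tape[-2..4]=0110010 (head:    ^)
Step 9: in state B at pos 1, read 0 -> (B,0)->write 1,move R,goto A. Now: state=A, head=2, tape[-2..4]=0111010 (head:     ^)
Step 10: in state A at pos 2, read 0 -> (A,0)->write 1,move L,goto C. Now: state=C, head=1, tape[-2..4]=0111110 (head:    ^)
Step 11: in state C at pos 1, read 1 -> (C,1)->write 0,move L,goto B. Now: state=B, head=0, tape[-2..4]=0110110 (head:   ^)
Step 12: in state B at pos 0, read 1 -> (B,1)->write 0,move L,goto D. Now: state=D, head=-1, tape[-2..4]=0100110 (head:  ^)
Step 13: in state D at pos -1, read 1 -> (D,1)->write 1,move R,goto H. Now: state=H, head=0, tape[-2..4]=0100110 (head:   ^)
State H reached at step 13; 13 <= 18 -> yes

Answer: yes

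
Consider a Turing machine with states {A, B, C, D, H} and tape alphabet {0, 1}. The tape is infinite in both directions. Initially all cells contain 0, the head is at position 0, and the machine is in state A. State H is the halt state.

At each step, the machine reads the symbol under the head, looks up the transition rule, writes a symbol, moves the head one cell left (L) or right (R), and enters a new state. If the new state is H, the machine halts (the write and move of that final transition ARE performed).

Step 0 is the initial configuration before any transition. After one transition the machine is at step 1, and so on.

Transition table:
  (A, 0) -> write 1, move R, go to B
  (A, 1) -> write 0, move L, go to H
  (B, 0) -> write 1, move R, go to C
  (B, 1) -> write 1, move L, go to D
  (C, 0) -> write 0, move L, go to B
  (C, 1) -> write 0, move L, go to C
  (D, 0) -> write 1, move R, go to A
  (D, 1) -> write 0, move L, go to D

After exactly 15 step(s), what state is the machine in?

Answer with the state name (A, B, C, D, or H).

Answer: C

Derivation:
Step 1: in state A at pos 0, read 0 -> (A,0)->write 1,move R,goto B. Now: state=B, head=1, tape[-1..2]=0100 (head:   ^)
Step 2: in state B at pos 1, read 0 -> (B,0)->write 1,move R,goto C. Now: state=C, head=2, tape[-1..3]=01100 (head:    ^)
Step 3: in state C at pos 2, read 0 -> (C,0)->write 0,move L,goto B. Now: state=B, head=1, tape[-1..3]=01100 (head:   ^)
Step 4: in state B at pos 1, read 1 -> (B,1)->write 1,move L,goto D. Now: state=D, head=0, tape[-1..3]=01100 (head:  ^)
Step 5: in state D at pos 0, read 1 -> (D,1)->write 0,move L,goto D. Now: state=D, head=-1, tape[-2..3]=000100 (head:  ^)
Step 6: in state D at pos -1, read 0 -> (D,0)->write 1,move R,goto A. Now: state=A, head=0, tape[-2..3]=010100 (head:   ^)
Step 7: in state A at pos 0, read 0 -> (A,0)->write 1,move R,goto B. Now: state=B, head=1, tape[-2..3]=011100 (head:    ^)
Step 8: in state B at pos 1, read 1 -> (B,1)->write 1,move L,goto D. Now: state=D, head=0, tape[-2..3]=011100 (head:   ^)
Step 9: in state D at pos 0, read 1 -> (D,1)->write 0,move L,goto D. Now: state=D, head=-1, tape[-2..3]=010100 (head:  ^)
Step 10: in state D at pos -1, read 1 -> (D,1)->write 0,move L,goto D. Now: state=D, head=-2, tape[-3..3]=0000100 (head:  ^)
Step 11: in state D at pos -2, read 0 -> (D,0)->write 1,move R,goto A. Now: state=A, head=-1, tape[-3..3]=0100100 (head:   ^)
Step 12: in state A at pos -1, read 0 -> (A,0)->write 1,move R,goto B. Now: state=B, head=0, tape[-3..3]=0110100 (head:    ^)
Step 13: in state B at pos 0, read 0 -> (B,0)->write 1,move R,goto C. Now: state=C, head=1, tape[-3..3]=0111100 (head:     ^)
Step 14: in state C at pos 1, read 1 -> (C,1)->write 0,move L,goto C. Now: state=C, head=0, tape[-3..3]=0111000 (head:    ^)
Step 15: in state C at pos 0, read 1 -> (C,1)->write 0,move L,goto C. Now: state=C, head=-1, tape[-3..3]=0110000 (head:   ^)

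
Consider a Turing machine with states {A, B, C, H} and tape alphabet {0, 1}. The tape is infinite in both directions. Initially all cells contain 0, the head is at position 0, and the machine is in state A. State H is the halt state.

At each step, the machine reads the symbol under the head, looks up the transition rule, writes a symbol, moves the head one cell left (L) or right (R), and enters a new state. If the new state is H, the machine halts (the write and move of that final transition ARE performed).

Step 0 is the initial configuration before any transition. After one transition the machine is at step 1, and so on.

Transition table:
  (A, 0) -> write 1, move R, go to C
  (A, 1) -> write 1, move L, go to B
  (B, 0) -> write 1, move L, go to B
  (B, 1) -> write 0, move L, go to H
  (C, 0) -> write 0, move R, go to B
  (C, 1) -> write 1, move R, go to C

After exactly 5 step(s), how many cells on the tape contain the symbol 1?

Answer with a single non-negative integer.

Answer: 2

Derivation:
Step 1: in state A at pos 0, read 0 -> (A,0)->write 1,move R,goto C. Now: state=C, head=1, tape[-1..2]=0100 (head:   ^)
Step 2: in state C at pos 1, read 0 -> (C,0)->write 0,move R,goto B. Now: state=B, head=2, tape[-1..3]=01000 (head:    ^)
Step 3: in state B at pos 2, read 0 -> (B,0)->write 1,move L,goto B. Now: state=B, head=1, tape[-1..3]=01010 (head:   ^)
Step 4: in state B at pos 1, read 0 -> (B,0)->write 1,move L,goto B. Now: state=B, head=0, tape[-1..3]=01110 (head:  ^)
Step 5: in state B at pos 0, read 1 -> (B,1)->write 0,move L,goto H. Now: state=H, head=-1, tape[-2..3]=000110 (head:  ^)
Cells containing 1 after step 5: {1, 2} -> 2 cell(s)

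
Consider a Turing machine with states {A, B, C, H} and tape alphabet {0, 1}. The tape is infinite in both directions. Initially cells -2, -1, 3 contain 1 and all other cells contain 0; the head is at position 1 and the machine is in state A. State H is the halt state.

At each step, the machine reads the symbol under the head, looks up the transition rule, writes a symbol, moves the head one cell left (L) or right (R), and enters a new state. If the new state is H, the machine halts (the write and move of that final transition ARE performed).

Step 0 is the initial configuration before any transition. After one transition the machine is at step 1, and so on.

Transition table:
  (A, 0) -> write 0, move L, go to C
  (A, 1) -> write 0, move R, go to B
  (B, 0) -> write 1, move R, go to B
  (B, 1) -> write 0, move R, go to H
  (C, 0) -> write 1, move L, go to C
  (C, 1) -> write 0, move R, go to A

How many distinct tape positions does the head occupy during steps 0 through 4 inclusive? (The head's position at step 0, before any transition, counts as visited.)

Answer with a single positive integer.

Step 1: in state A at pos 1, read 0 -> (A,0)->write 0,move L,goto C. Now: state=C, head=0, tape[-3..4]=01100010 (head:    ^)
Step 2: in state C at pos 0, read 0 -> (C,0)->write 1,move L,goto C. Now: state=C, head=-1, tape[-3..4]=01110010 (head:   ^)
Step 3: in state C at pos -1, read 1 -> (C,1)->write 0,move R,goto A. Now: state=A, head=0, tape[-3..4]=01010010 (head:    ^)
Step 4: in state A at pos 0, read 1 -> (A,1)->write 0,move R,goto B. Now: state=B, head=1, tape[-3..4]=01000010 (head:     ^)
Head positions at steps 0..4: starting at 1, distinct positions visited = {-1, 0, 1} -> 3 position(s)

Answer: 3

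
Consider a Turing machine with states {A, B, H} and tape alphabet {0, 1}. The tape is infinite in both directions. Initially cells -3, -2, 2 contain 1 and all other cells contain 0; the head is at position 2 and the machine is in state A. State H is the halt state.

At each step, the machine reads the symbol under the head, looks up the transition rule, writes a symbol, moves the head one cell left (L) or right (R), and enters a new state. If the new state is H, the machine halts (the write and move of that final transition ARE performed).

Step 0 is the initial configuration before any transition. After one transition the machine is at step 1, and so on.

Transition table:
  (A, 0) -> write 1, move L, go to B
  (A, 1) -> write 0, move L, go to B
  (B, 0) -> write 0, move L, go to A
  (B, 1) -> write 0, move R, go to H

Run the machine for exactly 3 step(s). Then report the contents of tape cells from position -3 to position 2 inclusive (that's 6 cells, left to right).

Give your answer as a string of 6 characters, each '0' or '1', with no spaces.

Answer: 110100

Derivation:
Step 1: in state A at pos 2, read 1 -> (A,1)->write 0,move L,goto B. Now: state=B, head=1, tape[-4..3]=01100000 (head:      ^)
Step 2: in state B at pos 1, read 0 -> (B,0)->write 0,move L,goto A. Now: state=A, head=0, tape[-4..3]=01100000 (head:     ^)
Step 3: in state A at pos 0, read 0 -> (A,0)->write 1,move L,goto B. Now: state=B, head=-1, tape[-4..3]=01101000 (head:    ^)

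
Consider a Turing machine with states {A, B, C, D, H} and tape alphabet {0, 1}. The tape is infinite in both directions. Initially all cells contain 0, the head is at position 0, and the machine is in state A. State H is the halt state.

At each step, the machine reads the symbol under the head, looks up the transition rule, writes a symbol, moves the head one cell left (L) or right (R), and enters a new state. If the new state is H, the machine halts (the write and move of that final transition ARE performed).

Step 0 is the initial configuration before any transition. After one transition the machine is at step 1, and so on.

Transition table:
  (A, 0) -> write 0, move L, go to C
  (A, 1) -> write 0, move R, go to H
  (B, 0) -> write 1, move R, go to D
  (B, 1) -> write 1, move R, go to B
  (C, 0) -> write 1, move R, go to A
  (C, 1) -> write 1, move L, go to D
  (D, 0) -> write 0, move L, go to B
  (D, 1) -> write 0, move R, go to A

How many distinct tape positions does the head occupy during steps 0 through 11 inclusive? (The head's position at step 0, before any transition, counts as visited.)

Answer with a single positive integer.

Answer: 4

Derivation:
Step 1: in state A at pos 0, read 0 -> (A,0)->write 0,move L,goto C. Now: state=C, head=-1, tape[-2..1]=0000 (head:  ^)
Step 2: in state C at pos -1, read 0 -> (C,0)->write 1,move R,goto A. Now: state=A, head=0, tape[-2..1]=0100 (head:   ^)
Step 3: in state A at pos 0, read 0 -> (A,0)->write 0,move L,goto C. Now: state=C, head=-1, tape[-2..1]=0100 (head:  ^)
Step 4: in state C at pos -1, read 1 -> (C,1)->write 1,move L,goto D. Now: state=D, head=-2, tape[-3..1]=00100 (head:  ^)
Step 5: in state D at pos -2, read 0 -> (D,0)->write 0,move L,goto B. Now: state=B, head=-3, tape[-4..1]=000100 (head:  ^)
Step 6: in state B at pos -3, read 0 -> (B,0)->write 1,move R,goto D. Now: state=D, head=-2, tape[-4..1]=010100 (head:   ^)
Step 7: in state D at pos -2, read 0 -> (D,0)->write 0,move L,goto B. Now: state=B, head=-3, tape[-4..1]=010100 (head:  ^)
Step 8: in state B at pos -3, read 1 -> (B,1)->write 1,move R,goto B. Now: state=B, head=-2, tape[-4..1]=010100 (head:   ^)
Step 9: in state B at pos -2, read 0 -> (B,0)->write 1,move R,goto D. Now: state=D, head=-1, tape[-4..1]=011100 (head:    ^)
Step 10: in state D at pos -1, read 1 -> (D,1)->write 0,move R,goto A. Now: state=A, head=0, tape[-4..1]=011000 (head:     ^)
Step 11: in state A at pos 0, read 0 -> (A,0)->write 0,move L,goto C. Now: state=C, head=-1, tape[-4..1]=011000 (head:    ^)
Head positions at steps 0..11: starting at 0, distinct positions visited = {-3, -2, -1, 0} -> 4 position(s)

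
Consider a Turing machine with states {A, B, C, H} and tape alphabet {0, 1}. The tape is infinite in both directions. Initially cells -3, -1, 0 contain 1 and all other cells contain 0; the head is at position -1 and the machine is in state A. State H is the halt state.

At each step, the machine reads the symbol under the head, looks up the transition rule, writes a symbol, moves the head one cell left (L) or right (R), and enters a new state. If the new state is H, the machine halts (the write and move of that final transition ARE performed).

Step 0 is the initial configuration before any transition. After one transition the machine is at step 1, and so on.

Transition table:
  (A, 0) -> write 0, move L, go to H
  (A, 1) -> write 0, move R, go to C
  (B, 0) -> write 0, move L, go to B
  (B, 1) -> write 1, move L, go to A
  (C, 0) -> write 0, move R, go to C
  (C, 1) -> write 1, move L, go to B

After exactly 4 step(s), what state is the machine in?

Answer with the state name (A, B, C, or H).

Answer: B

Derivation:
Step 1: in state A at pos -1, read 1 -> (A,1)->write 0,move R,goto C. Now: state=C, head=0, tape[-4..1]=010010 (head:     ^)
Step 2: in state C at pos 0, read 1 -> (C,1)->write 1,move L,goto B. Now: state=B, head=-1, tape[-4..1]=010010 (head:    ^)
Step 3: in state B at pos -1, read 0 -> (B,0)->write 0,move L,goto B. Now: state=B, head=-2, tape[-4..1]=010010 (head:   ^)
Step 4: in state B at pos -2, read 0 -> (B,0)->write 0,move L,goto B. Now: state=B, head=-3, tape[-4..1]=010010 (head:  ^)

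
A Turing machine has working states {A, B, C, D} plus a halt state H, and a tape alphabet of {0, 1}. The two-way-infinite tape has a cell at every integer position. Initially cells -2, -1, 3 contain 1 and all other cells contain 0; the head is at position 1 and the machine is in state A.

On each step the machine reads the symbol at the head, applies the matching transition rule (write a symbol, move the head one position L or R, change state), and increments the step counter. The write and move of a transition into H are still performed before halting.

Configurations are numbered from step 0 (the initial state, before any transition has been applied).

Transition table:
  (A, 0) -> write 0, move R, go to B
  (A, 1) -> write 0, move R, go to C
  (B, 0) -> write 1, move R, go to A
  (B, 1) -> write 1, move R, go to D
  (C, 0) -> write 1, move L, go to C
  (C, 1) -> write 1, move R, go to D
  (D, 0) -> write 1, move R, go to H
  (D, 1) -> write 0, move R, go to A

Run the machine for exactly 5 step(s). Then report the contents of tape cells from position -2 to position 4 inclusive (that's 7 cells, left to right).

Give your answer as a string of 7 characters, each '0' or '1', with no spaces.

Answer: 1100111

Derivation:
Step 1: in state A at pos 1, read 0 -> (A,0)->write 0,move R,goto B. Now: state=B, head=2, tape[-3..4]=01100010 (head:      ^)
Step 2: in state B at pos 2, read 0 -> (B,0)->write 1,move R,goto A. Now: state=A, head=3, tape[-3..4]=01100110 (head:       ^)
Step 3: in state A at pos 3, read 1 -> (A,1)->write 0,move R,goto C. Now: state=C, head=4, tape[-3..5]=011001000 (head:        ^)
Step 4: in state C at pos 4, read 0 -> (C,0)->write 1,move L,goto C. Now: state=C, head=3, tape[-3..5]=011001010 (head:       ^)
Step 5: in state C at pos 3, read 0 -> (C,0)->write 1,move L,goto C. Now: state=C, head=2, tape[-3..5]=011001110 (head:      ^)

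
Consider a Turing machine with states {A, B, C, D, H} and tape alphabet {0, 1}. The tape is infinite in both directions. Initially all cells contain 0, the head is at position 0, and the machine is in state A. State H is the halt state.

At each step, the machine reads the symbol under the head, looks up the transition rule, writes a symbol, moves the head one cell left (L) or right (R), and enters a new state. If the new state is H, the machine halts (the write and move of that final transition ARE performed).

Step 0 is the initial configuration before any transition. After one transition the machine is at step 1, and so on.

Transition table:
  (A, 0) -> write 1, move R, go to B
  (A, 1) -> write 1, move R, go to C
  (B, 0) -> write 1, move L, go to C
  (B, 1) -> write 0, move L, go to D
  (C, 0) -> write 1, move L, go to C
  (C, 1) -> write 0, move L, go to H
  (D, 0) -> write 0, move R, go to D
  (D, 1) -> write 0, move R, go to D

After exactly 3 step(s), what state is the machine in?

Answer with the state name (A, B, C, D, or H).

Step 1: in state A at pos 0, read 0 -> (A,0)->write 1,move R,goto B. Now: state=B, head=1, tape[-1..2]=0100 (head:   ^)
Step 2: in state B at pos 1, read 0 -> (B,0)->write 1,move L,goto C. Now: state=C, head=0, tape[-1..2]=0110 (head:  ^)
Step 3: in state C at pos 0, read 1 -> (C,1)->write 0,move L,goto H. Now: state=H, head=-1, tape[-2..2]=00010 (head:  ^)

Answer: H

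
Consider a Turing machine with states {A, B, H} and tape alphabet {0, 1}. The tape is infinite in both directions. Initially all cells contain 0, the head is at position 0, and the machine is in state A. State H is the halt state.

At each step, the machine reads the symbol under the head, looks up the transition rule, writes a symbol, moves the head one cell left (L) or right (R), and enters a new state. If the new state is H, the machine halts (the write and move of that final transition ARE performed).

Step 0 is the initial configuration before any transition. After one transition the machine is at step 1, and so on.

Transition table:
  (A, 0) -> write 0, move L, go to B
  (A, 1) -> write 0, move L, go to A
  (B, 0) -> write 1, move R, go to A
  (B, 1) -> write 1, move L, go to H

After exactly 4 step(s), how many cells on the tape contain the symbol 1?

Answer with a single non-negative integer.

Step 1: in state A at pos 0, read 0 -> (A,0)->write 0,move L,goto B. Now: state=B, head=-1, tape[-2..1]=0000 (head:  ^)
Step 2: in state B at pos -1, read 0 -> (B,0)->write 1,move R,goto A. Now: state=A, head=0, tape[-2..1]=0100 (head:   ^)
Step 3: in state A at pos 0, read 0 -> (A,0)->write 0,move L,goto B. Now: state=B, head=-1, tape[-2..1]=0100 (head:  ^)
Step 4: in state B at pos -1, read 1 -> (B,1)->write 1,move L,goto H. Now: state=H, head=-2, tape[-3..1]=00100 (head:  ^)
Cells containing 1 after step 4: {-1} -> 1 cell(s)

Answer: 1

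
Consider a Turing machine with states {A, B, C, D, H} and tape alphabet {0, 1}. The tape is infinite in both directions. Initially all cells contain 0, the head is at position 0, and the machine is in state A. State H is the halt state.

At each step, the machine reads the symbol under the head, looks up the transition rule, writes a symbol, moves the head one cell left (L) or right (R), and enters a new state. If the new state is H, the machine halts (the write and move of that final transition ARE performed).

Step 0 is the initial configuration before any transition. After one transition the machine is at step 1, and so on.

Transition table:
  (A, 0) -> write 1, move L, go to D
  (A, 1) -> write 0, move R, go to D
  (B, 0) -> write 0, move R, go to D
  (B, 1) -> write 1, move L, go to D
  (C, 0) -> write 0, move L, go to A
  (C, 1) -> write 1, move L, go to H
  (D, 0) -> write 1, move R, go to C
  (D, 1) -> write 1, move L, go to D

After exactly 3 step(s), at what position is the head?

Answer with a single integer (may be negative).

Answer: -1

Derivation:
Step 1: in state A at pos 0, read 0 -> (A,0)->write 1,move L,goto D. Now: state=D, head=-1, tape[-2..1]=0010 (head:  ^)
Step 2: in state D at pos -1, read 0 -> (D,0)->write 1,move R,goto C. Now: state=C, head=0, tape[-2..1]=0110 (head:   ^)
Step 3: in state C at pos 0, read 1 -> (C,1)->write 1,move L,goto H. Now: state=H, head=-1, tape[-2..1]=0110 (head:  ^)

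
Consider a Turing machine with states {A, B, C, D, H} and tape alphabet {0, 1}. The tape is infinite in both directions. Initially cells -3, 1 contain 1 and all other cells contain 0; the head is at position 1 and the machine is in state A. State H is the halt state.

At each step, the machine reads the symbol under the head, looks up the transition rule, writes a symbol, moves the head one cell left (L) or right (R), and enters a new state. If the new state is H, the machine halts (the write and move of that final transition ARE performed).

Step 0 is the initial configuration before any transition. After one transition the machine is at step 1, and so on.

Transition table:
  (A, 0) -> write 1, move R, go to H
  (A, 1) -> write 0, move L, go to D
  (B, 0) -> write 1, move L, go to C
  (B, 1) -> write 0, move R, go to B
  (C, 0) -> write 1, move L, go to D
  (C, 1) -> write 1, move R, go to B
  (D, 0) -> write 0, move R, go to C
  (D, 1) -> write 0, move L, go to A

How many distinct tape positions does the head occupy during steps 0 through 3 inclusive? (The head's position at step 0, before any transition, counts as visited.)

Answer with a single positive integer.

Step 1: in state A at pos 1, read 1 -> (A,1)->write 0,move L,goto D. Now: state=D, head=0, tape[-4..2]=0100000 (head:     ^)
Step 2: in state D at pos 0, read 0 -> (D,0)->write 0,move R,goto C. Now: state=C, head=1, tape[-4..2]=0100000 (head:      ^)
Step 3: in state C at pos 1, read 0 -> (C,0)->write 1,move L,goto D. Now: state=D, head=0, tape[-4..2]=0100010 (head:     ^)
Head positions at steps 0..3: starting at 1, distinct positions visited = {0, 1} -> 2 position(s)

Answer: 2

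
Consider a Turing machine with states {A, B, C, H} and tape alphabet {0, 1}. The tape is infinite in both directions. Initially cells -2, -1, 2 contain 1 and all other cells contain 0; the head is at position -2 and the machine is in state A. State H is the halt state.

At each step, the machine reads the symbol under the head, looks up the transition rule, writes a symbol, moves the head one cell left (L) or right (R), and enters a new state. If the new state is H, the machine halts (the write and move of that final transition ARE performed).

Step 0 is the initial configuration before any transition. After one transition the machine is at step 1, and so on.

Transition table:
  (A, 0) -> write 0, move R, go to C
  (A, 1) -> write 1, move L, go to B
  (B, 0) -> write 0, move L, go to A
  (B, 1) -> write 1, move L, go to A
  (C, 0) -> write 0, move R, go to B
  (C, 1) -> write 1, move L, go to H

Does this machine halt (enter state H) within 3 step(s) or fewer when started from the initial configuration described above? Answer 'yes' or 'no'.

Step 1: in state A at pos -2, read 1 -> (A,1)->write 1,move L,goto B. Now: state=B, head=-3, tape[-4..3]=00110010 (head:  ^)
Step 2: in state B at pos -3, read 0 -> (B,0)->write 0,move L,goto A. Now: state=A, head=-4, tape[-5..3]=000110010 (head:  ^)
Step 3: in state A at pos -4, read 0 -> (A,0)->write 0,move R,goto C. Now: state=C, head=-3, tape[-5..3]=000110010 (head:   ^)
After 3 step(s): state = C (not H) -> not halted within 3 -> no

Answer: no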